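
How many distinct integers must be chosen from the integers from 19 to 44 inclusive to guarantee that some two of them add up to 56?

18

A set avoiding the sum 56 can contain at most one of each pair {x, 56−x}, plus the 8 elements whose complement lies outside the range or equal to its own complement.
The integers 28, …, 44 (17 of them) are such a set: any two sum to at least 28+29 = 57 > 56.
Any 18th integer completes one of the 9 pairs, so 18 choices force a sum of 56.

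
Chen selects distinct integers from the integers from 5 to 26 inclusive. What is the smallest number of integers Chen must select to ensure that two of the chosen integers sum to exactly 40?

17

A set avoiding the sum 40 can contain at most one of each pair {x, 40−x}, plus the 10 elements whose complement lies outside the range or equal to its own complement.
The integers 5, …, 20 (16 of them) are such a set: any two sum to at least 5+6 = 11 and at most 19+20 = 39 < 40.
By the pigeonhole principle, any 17th integer completes one of the 6 pairs, so 17 choices force a sum of 40.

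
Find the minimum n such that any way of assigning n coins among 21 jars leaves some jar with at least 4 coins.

With 63 coins one could put exactly 3 in each of the 21 jars, and no jar would reach 4.
One more coin must land in a jar that already has 3, giving it 4.
So 21 × 3 + 1 = 64 coins are required.

64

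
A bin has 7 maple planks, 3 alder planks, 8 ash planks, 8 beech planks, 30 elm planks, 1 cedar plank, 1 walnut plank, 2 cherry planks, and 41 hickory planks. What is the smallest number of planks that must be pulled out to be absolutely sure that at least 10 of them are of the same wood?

49

An adversary could hand out at most 9 planks per wood (7 woods run out sooner): 7 + 3 + 8 + 8 + 9 + 1 + 1 + 2 + 9 = 48 planks and still no wood has 10.
One more plank lands in a wood already at 9, so 49 draws are enough and 48 are not.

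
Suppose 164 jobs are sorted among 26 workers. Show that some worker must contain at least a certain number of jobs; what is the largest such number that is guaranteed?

Pigeonhole: the 26 workers are the holes and the 164 jobs are the pigeons.
If every worker held at most 6 jobs, the total would be at most 26 × 6 = 156, which is less than 164.
So some worker holds at least ⌈164/26⌉ = 7 jobs.

7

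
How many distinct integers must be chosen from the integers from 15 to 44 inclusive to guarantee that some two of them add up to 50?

21

Group the elements by complementary pair {x, 50−x}: {15,35}, {16,34}, {17,33}, …, giving 10 two-element pairs, the single value 25 (it cannot pair with itself since the integers are distinct), and 9 integers whose partner 50−x falls outside [15,44].
Treating each of those 20 groups as a pigeonhole, one can pick one integer per group — 20 integers — with no two summing to 50.
The 21st integer lands in an occupied pair, forcing a sum of 50.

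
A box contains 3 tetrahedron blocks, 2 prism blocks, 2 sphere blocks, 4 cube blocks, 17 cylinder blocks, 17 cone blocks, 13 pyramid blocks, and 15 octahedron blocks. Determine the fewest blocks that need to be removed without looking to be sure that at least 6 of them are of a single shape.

32

By pigeonhole, the 8 shapes are the holes; the blocks drawn are the pigeons.
To avoid 6 of any one shape, the worst case takes at most 5 of each shape, or every block of a shape that has fewer than 5.
That gives 3 + 2 + 2 + 4 + 5 + 5 + 5 + 5 = 31 blocks with no shape reaching 6.
The next block forces some shape to 6, so 31 + 1 = 32.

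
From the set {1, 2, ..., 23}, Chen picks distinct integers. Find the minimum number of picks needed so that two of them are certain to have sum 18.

16

A set avoiding the sum 18 can contain at most one of each pair {x, 18−x}, plus the 7 elements whose complement lies outside the range or equal to its own complement.
The integers 9, …, 23 (15 of them) are such a set: any two sum to at least 9+10 = 19 > 18.
By the pigeonhole principle, any 16th integer completes one of the 8 pairs, so 16 choices force a sum of 18.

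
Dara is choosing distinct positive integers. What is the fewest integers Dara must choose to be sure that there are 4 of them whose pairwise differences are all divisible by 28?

Integers whose pairwise differences are multiples of 28 are exactly those sharing a remainder mod 28. By the pigeonhole principle, the 28 residue classes mod 28 are the pigeonholes.
With 84 integers one could put 3 in each residue class and have no class reach 4.
The 85th integer pushes some class to 4, so 28·3 + 1 = 85.

85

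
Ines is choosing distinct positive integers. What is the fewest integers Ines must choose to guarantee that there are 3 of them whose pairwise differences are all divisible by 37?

75

Integers whose pairwise differences are multiples of 37 are exactly those sharing a remainder mod 37. Pigeonhole: the 37 residue classes mod 37 are the pigeonholes.
With 74 integers one could put 2 in each residue class and have no class reach 3.
The 75th integer pushes some class to 3, so 37·2 + 1 = 75.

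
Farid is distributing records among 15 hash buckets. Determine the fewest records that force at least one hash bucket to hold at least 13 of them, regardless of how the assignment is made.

181

With 180 records one could put exactly 12 in each of the 15 hash buckets, and no hash bucket would reach 13.
One more record must land in a hash bucket that already has 12, giving it 13.
So 15 × 12 + 1 = 181 records are required.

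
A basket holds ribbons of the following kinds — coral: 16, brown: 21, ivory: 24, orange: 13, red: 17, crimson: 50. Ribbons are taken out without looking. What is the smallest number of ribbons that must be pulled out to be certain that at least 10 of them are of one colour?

Put each drawn ribbon into a box by colour. The largest draw with every box below 10 takes min(count, 9) from each colour.
Σ min(cᵢ, 9) = 9 + 9 + 9 + 9 + 9 + 9 = 54.
Draw number 54 + 1 = 55 must push one box to 10.

55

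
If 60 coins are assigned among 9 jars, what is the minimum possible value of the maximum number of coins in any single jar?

Pigeonhole: the 9 jars are the holes and the 60 coins are the pigeons.
If every jar held at most 6 coins, the total would be at most 9 × 6 = 54, which is less than 60.
So some jar holds at least ⌈60/9⌉ = 7 coins.

7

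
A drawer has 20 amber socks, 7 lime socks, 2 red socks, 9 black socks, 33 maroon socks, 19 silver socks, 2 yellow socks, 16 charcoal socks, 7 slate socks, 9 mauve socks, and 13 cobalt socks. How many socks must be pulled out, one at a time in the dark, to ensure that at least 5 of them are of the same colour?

41

Put each drawn sock into a box by colour. The largest draw with every box below 5 takes min(count, 4) from each colour; colours with fewer than 4 contribute all they have.
Σ min(cᵢ, 4) = 4 + 4 + 2 + 4 + 4 + 4 + 2 + 4 + 4 + 4 + 4 = 40.
Draw number 40 + 1 = 41 must push one box to 5.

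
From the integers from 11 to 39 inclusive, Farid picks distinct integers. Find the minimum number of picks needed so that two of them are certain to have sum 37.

A set avoiding the sum 37 can contain at most one of each pair {x, 37−x}, plus the 13 elements whose complement lies outside the range.
The integers 19, …, 39 (21 of them) are such a set: any two sum to at least 19+20 = 39 > 37.
Any 22nd integer completes one of the 8 pairs, so 22 choices force a sum of 37.

22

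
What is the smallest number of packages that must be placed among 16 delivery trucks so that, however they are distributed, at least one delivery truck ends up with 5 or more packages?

With 64 packages one could put exactly 4 in each of the 16 delivery trucks, and no delivery truck would reach 5.
One more package must land in a delivery truck that already has 4, giving it 5.
So 16 × 4 + 1 = 65 packages are required.

65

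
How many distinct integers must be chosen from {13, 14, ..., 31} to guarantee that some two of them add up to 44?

11

Group the elements by complementary pair {x, 44−x}: {13,31}, {14,30}, {15,29}, …, giving 9 two-element pairs and the single value 22 (it cannot pair with itself since the integers are distinct).
By pigeonhole, treating each of those 10 groups as a pigeonhole, one can pick one integer per group — 10 integers — with no two summing to 44.
The 11th integer lands in an occupied pair, forcing a sum of 44.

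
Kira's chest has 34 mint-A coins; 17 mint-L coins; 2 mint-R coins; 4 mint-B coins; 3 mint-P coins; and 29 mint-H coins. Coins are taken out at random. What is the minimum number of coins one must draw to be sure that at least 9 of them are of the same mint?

34

Put each drawn coin into a box by mint. The largest draw with every box below 9 takes min(count, 8) from each mint; mints with fewer than 8 contribute all they have.
Σ min(cᵢ, 8) = 8 + 8 + 2 + 4 + 3 + 8 = 33.
Draw number 33 + 1 = 34 must push one box to 9.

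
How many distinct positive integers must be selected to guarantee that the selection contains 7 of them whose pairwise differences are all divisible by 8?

Integers whose pairwise differences are multiples of 8 are exactly those sharing a remainder mod 8. The 8 residue classes mod 8 are the pigeonholes.
With 48 integers one could put 6 in each residue class and have no class reach 7.
The 49th integer pushes some class to 7, so 8·6 + 1 = 49.

49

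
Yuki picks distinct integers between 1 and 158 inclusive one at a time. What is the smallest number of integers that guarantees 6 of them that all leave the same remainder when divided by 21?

106

The 21 residue classes mod 21 are the pigeonholes.
With 105 integers one could put 5 in each residue class and have no class reach 6.
The 106th integer pushes some class to 6, so 21·5 + 1 = 106.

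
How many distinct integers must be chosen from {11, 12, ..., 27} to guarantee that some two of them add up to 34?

12

A set avoiding the sum 34 can contain at most one of each pair {x, 34−x}, plus the 5 elements whose complement lies outside the range or equal to its own complement.
The integers 17, …, 27 (11 of them) are such a set: any two sum to at least 17+18 = 35 > 34.
Any 12th integer completes one of the 6 pairs, so 12 choices force a sum of 34.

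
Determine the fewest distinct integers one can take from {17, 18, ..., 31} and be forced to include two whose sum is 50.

Group the elements by complementary pair {x, 50−x}: {19,31}, {20,30}, {21,29}, …, giving 6 two-element pairs, the single value 25 (it cannot pair with itself since the integers are distinct), and 2 integers whose partner 50−x falls outside [17,31].
Treating each of those 9 groups as a pigeonhole, one can pick one integer per group — 9 integers — with no two summing to 50.
The 10th integer lands in an occupied pair, forcing a sum of 50.

10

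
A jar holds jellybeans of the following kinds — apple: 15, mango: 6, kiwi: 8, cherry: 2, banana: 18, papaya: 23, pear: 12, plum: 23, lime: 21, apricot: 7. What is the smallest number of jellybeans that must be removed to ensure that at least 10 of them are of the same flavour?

An adversary could hand out at most 9 jellybeans per flavour (4 flavours run out sooner): 9 + 6 + 8 + 2 + 9 + 9 + 9 + 9 + 9 + 7 = 77 jellybeans and still no flavour has 10.
One more jellybean lands in a flavour already at 9, so 78 draws are enough and 77 are not.

78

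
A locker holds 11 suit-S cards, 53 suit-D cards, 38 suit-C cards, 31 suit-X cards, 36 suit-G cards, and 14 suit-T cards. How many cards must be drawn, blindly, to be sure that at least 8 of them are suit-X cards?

160

In the worst case for collecting suit-X cards, every non-suit-X card comes out first.
There are 11 + 53 + 38 + 36 + 14 = 152 non-suit-X cards altogether.
After those, each further card must be suit-X, so 152 + 8 = 160 draws guarantee 8 suit-X cards.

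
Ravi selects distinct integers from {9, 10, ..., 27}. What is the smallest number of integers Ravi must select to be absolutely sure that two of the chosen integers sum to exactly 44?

15

Two chosen integers sum to 44 exactly when both halves of some pair {x, 44−x} with 17 ≤ x ≤ 44−x ≤ 27 are chosen — 5 such pairs.
The remaining 9 elements (those with no distinct partner in range) can never complete a 44-sum, so the worst case takes all of them and one from each pair: 9 + 5 = 14.
Pigeonhole: the 15th integer has to be the second member of some pair, so 14 + 1 = 15.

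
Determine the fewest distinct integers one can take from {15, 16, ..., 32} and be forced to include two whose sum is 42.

Two chosen integers sum to 42 exactly when both halves of some pair {x, 42−x} with 15 ≤ x ≤ 42−x ≤ 27 are chosen — 6 such pairs.
The remaining 6 elements (those with no distinct partner in range) can never complete a 42-sum, so the worst case takes all of them and one from each pair: 6 + 6 = 12.
The 13th integer has to be the second member of some pair, so 12 + 1 = 13.

13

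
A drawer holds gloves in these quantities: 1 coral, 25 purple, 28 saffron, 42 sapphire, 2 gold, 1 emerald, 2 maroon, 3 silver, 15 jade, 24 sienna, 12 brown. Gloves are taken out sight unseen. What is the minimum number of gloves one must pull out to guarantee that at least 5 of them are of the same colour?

By the pigeonhole principle, put each drawn glove into a box by colour. The largest draw with every box below 5 takes min(count, 4) from each colour; colours with fewer than 4 contribute all they have.
Σ min(cᵢ, 4) = 1 + 4 + 4 + 4 + 2 + 1 + 2 + 3 + 4 + 4 + 4 = 33.
Draw number 33 + 1 = 34 must push one box to 5.

34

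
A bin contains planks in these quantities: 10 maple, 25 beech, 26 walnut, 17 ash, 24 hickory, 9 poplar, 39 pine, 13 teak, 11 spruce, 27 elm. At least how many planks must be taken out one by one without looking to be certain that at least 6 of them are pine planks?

168

In the worst case for collecting pine planks, every non-pine plank comes out first.
There are 10 + 25 + 26 + 17 + 24 + 9 + 13 + 11 + 27 = 162 non-pine planks altogether.
After those, each further plank must be pine, so 162 + 6 = 168 draws guarantee 6 pine planks.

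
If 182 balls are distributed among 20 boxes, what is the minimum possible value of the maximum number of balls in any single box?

The 20 boxes are the holes and the 182 balls are the pigeons.
If every box held at most 9 balls, the total would be at most 20 × 9 = 180, which is less than 182.
So some box holds at least ⌈182/20⌉ = 10 balls.

10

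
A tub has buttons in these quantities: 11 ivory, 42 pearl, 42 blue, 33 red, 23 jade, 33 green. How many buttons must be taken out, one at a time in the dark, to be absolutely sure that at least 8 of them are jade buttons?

In the worst case for collecting jade buttons, every non-jade button comes out first.
There are 11 + 42 + 42 + 33 + 33 = 161 non-jade buttons altogether.
After those, each further button must be jade, so 161 + 8 = 169 draws guarantee 8 jade buttons.

169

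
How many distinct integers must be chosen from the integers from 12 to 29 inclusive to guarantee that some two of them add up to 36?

13

Two chosen integers sum to 36 exactly when both halves of some pair {x, 36−x} with 12 ≤ x ≤ 36−x ≤ 24 are chosen — 6 such pairs.
The remaining 6 elements (those with no distinct partner in range) can never complete a 36-sum, so the worst case takes all of them and one from each pair: 6 + 6 = 12.
By the pigeonhole principle, the 13th integer has to be the second member of some pair, so 12 + 1 = 13.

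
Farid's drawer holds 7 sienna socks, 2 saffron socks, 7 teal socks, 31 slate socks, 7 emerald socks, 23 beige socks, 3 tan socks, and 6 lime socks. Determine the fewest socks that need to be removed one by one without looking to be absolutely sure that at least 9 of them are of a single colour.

49

An adversary could hand out at most 8 socks per colour (6 colours run out sooner): 7 + 2 + 7 + 8 + 7 + 8 + 3 + 6 = 48 socks and still no colour has 9.
By the pigeonhole principle, one more sock lands in a colour already at 8, so 49 draws are enough and 48 are not.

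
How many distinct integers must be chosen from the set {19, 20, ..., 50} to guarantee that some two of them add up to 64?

Two chosen integers sum to 64 exactly when both halves of some pair {x, 64−x} with 19 ≤ x ≤ 64−x ≤ 45 are chosen — 13 such pairs.
The remaining 6 elements (those with no distinct partner in range) can never complete a 64-sum, so the worst case takes all of them and one from each pair: 6 + 13 = 19.
The 20th integer has to be the second member of some pair, so 19 + 1 = 20.

20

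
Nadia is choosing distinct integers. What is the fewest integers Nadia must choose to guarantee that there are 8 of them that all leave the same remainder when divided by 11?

78

By the pigeonhole principle, the 11 residue classes mod 11 are the pigeonholes.
With 77 integers one could put 7 in each residue class and have no class reach 8.
The 78th integer pushes some class to 8, so 11·7 + 1 = 78.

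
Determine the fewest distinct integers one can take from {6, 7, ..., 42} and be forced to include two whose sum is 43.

22

A set avoiding the sum 43 can contain at most one of each pair {x, 43−x}, plus the 5 elements whose complement lies outside the range.
The integers 22, …, 42 (21 of them) are such a set: any two sum to at least 22+23 = 45 > 43.
Any 22nd integer completes one of the 16 pairs, so 22 choices force a sum of 43.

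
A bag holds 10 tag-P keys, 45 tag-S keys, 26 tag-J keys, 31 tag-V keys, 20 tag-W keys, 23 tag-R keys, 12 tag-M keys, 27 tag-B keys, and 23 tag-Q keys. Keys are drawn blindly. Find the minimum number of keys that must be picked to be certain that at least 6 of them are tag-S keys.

In the worst case for collecting tag-S keys, every non-tag-S key comes out first.
There are 10 + 26 + 31 + 20 + 23 + 12 + 27 + 23 = 172 non-tag-S keys altogether.
After those, each further key must be tag-S, so 172 + 6 = 178 draws guarantee 6 tag-S keys.

178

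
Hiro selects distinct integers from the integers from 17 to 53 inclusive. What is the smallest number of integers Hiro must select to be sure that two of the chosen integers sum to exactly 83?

Two chosen integers sum to 83 exactly when both halves of some pair {x, 83−x} with 30 ≤ x ≤ 83−x ≤ 53 are chosen — 12 such pairs.
The remaining 13 elements (those with no distinct partner in range) can never complete a 83-sum, so the worst case takes all of them and one from each pair: 13 + 12 = 25.
The 26th integer has to be the second member of some pair, so 25 + 1 = 26.

26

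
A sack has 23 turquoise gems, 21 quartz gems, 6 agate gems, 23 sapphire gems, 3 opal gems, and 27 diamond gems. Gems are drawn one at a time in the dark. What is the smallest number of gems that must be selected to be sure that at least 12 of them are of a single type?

An adversary could hand out at most 11 gems per type (agate, opal run out sooner): 11 + 11 + 6 + 11 + 3 + 11 = 53 gems and still no type has 12.
By pigeonhole, one more gem lands in a type already at 11, so 54 draws are enough and 53 are not.

54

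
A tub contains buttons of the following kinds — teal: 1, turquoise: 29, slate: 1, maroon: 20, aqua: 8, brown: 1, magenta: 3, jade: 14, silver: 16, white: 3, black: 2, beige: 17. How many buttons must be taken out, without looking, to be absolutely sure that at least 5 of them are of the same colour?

The 12 colours are the holes; the buttons drawn are the pigeons.
To avoid 5 of any one colour, the worst case takes at most 4 of each colour, or every button of a colour that has fewer than 4.
That gives 1 + 4 + 1 + 4 + 4 + 1 + 3 + 4 + 4 + 3 + 2 + 4 = 35 buttons with no colour reaching 5.
The next button forces some colour to 5, so 35 + 1 = 36.

36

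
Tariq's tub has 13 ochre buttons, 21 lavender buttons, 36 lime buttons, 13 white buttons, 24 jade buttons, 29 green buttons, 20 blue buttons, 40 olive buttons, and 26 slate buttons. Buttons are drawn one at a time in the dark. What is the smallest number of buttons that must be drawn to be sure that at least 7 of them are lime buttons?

In the worst case for collecting lime buttons, every non-lime button comes out first.
There are 13 + 21 + 13 + 24 + 29 + 20 + 40 + 26 = 186 non-lime buttons altogether.
After those, each further button must be lime, so 186 + 7 = 193 draws guarantee 7 lime buttons.

193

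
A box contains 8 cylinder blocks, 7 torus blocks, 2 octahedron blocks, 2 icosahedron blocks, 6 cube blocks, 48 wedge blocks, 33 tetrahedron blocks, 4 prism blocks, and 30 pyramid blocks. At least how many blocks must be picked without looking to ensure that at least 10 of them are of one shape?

57

Put each drawn block into a box by shape. The largest draw with every box below 10 takes min(count, 9) from each shape; shapes with fewer than 9 contribute all they have.
Σ min(cᵢ, 9) = 8 + 7 + 2 + 2 + 6 + 9 + 9 + 4 + 9 = 56.
Draw number 56 + 1 = 57 must push one box to 10.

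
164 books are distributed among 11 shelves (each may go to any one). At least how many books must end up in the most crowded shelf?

By pigeonhole, the 11 shelves are the holes and the 164 books are the pigeons.
If every shelf held at most 14 books, the total would be at most 11 × 14 = 154, which is less than 164.
So some shelf holds at least ⌈164/11⌉ = 15 books.

15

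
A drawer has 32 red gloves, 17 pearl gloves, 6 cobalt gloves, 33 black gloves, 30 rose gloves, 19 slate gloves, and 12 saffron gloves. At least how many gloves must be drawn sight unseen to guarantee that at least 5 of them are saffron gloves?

142

In the worst case for collecting saffron gloves, every non-saffron glove comes out first.
There are 32 + 17 + 6 + 33 + 30 + 19 = 137 non-saffron gloves altogether.
After those, each further glove must be saffron, so 137 + 5 = 142 draws guarantee 5 saffron gloves.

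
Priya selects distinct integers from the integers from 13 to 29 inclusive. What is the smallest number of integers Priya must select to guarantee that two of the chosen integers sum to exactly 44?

11

Group the elements by complementary pair {x, 44−x}: {15,29}, {16,28}, {17,27}, …, giving 7 two-element pairs; the single value 22 (it cannot pair with itself since the integers are distinct); and 2 integers whose partner 44−x falls outside [13,29].
Treating each of those 10 groups as a pigeonhole, one can pick one integer per group — 10 integers — with no two summing to 44.
The 11th integer lands in an occupied pair, forcing a sum of 44.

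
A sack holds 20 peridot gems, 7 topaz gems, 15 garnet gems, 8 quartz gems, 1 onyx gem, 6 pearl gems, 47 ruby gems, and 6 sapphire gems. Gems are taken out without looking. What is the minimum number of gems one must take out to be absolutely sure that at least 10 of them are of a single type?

56

By the pigeonhole principle, put each drawn gem into a box by type. The largest draw with every box below 10 takes min(count, 9) from each type; types with fewer than 9 contribute all they have.
Σ min(cᵢ, 9) = 9 + 7 + 9 + 8 + 1 + 6 + 9 + 6 = 55.
Draw number 55 + 1 = 56 must push one box to 10.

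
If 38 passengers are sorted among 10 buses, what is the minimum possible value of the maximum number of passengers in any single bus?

The 10 buses are the holes and the 38 passengers are the pigeons.
If every bus held at most 3 passengers, the total would be at most 10 × 3 = 30, which is less than 38.
So some bus holds at least ⌈38/10⌉ = 4 passengers.

4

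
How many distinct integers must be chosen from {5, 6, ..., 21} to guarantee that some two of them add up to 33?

A set avoiding the sum 33 can contain at most one of each pair {x, 33−x}, plus the 7 elements whose complement lies outside the range.
The integers 5, …, 16 (12 of them) are such a set: any two sum to at least 5+6 = 11 and at most 15+16 = 31 < 33.
Pigeonhole: any 13th integer completes one of the 5 pairs, so 13 choices force a sum of 33.

13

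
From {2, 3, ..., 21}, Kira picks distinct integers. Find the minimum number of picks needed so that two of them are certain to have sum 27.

Two chosen integers sum to 27 exactly when both halves of some pair {x, 27−x} with 6 ≤ x ≤ 27−x ≤ 21 are chosen — 8 such pairs.
The remaining 4 elements (those with no distinct partner in range) can never complete a 27-sum, so the worst case takes all of them and one from each pair: 4 + 8 = 12.
Pigeonhole: the 13th integer has to be the second member of some pair, so 12 + 1 = 13.

13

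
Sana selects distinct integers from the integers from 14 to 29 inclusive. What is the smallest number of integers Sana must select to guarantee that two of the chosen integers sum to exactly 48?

12

Group the elements by complementary pair {x, 48−x}: {19,29}, {20,28}, {21,27}, …, giving 5 two-element pairs, the single value 24 (it cannot pair with itself since the integers are distinct), and 5 integers whose partner 48−x falls outside [14,29].
By pigeonhole, treating each of those 11 groups as a pigeonhole, one can pick one integer per group — 11 integers — with no two summing to 48.
The 12th integer lands in an occupied pair, forcing a sum of 48.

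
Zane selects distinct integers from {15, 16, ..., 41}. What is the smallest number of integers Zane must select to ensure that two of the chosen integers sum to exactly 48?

19

Two chosen integers sum to 48 exactly when both halves of some pair {x, 48−x} with 15 ≤ x ≤ 48−x ≤ 33 are chosen — 9 such pairs.
The remaining 9 elements (those with no distinct partner in range) can never complete a 48-sum, so the worst case takes all of them and one from each pair: 9 + 9 = 18.
The 19th integer has to be the second member of some pair, so 18 + 1 = 19.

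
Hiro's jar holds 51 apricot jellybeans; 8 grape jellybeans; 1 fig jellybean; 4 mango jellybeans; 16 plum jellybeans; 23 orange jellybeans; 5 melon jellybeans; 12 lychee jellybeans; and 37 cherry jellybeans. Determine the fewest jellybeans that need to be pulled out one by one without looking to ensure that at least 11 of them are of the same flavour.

By pigeonhole, the 9 flavours are the holes; the jellybeans drawn are the pigeons.
To avoid 11 of any one flavour, the worst case takes at most 10 of each flavour, or every jellybean of a flavour that has fewer than 10.
That gives 10 + 8 + 1 + 4 + 10 + 10 + 5 + 10 + 10 = 68 jellybeans with no flavour reaching 11.
The next jellybean forces some flavour to 11, so 68 + 1 = 69.

69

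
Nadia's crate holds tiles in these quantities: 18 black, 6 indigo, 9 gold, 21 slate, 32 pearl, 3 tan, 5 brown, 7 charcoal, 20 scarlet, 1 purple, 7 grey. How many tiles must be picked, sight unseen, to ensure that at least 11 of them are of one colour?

The 11 colours are the holes; the tiles drawn are the pigeons.
To avoid 11 of any one colour, the worst case takes at most 10 of each colour, or every tile of a colour that has fewer than 10.
That gives 10 + 6 + 9 + 10 + 10 + 3 + 5 + 7 + 10 + 1 + 7 = 78 tiles with no colour reaching 11.
The next tile forces some colour to 11, so 78 + 1 = 79.

79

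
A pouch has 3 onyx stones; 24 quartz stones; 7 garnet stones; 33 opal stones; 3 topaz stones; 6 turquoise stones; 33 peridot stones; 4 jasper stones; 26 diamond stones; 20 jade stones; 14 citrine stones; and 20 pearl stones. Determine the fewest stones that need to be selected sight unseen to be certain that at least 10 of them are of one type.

Put each drawn stone into a box by type. The largest draw with every box below 10 takes min(count, 9) from each type; types with fewer than 9 contribute all they have.
Σ min(cᵢ, 9) = 3 + 9 + 7 + 9 + 3 + 6 + 9 + 4 + 9 + 9 + 9 + 9 = 86.
Draw number 86 + 1 = 87 must push one box to 10.

87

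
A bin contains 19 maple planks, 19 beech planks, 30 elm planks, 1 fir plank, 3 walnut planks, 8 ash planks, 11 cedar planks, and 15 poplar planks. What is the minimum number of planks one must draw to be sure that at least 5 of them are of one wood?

Pigeonhole: put each drawn plank into a box by wood. The largest draw with every box below 5 takes min(count, 4) from each wood; woods with fewer than 4 contribute all they have.
Σ min(cᵢ, 4) = 4 + 4 + 4 + 1 + 3 + 4 + 4 + 4 = 28.
Draw number 28 + 1 = 29 must push one box to 5.

29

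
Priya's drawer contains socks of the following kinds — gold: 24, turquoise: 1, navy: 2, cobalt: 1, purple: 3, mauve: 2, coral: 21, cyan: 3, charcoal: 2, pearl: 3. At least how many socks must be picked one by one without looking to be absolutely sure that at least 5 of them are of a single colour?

An adversary could hand out at most 4 socks per colour (8 colours run out sooner): 4 + 1 + 2 + 1 + 3 + 2 + 4 + 3 + 2 + 3 = 25 socks and still no colour has 5.
One more sock lands in a colour already at 4, so 26 draws are enough and 25 are not.

26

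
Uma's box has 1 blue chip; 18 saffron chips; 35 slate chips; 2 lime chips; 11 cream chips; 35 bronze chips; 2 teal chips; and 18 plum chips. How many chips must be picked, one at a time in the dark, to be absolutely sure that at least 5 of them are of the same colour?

The 8 colours are the holes; the chips drawn are the pigeons.
To avoid 5 of any one colour, the worst case takes at most 4 of each colour, or every chip of a colour that has fewer than 4.
That gives 1 + 4 + 4 + 2 + 4 + 4 + 2 + 4 = 25 chips with no colour reaching 5.
The next chip forces some colour to 5, so 25 + 1 = 26.

26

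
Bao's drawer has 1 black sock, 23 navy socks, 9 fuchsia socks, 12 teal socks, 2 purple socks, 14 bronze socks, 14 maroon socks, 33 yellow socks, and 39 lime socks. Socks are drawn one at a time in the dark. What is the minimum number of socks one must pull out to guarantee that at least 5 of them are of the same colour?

32

An adversary could hand out at most 4 socks per colour (black, purple run out sooner): 1 + 4 + 4 + 4 + 2 + 4 + 4 + 4 + 4 = 31 socks and still no colour has 5.
By pigeonhole, one more sock lands in a colour already at 4, so 32 draws are enough and 31 are not.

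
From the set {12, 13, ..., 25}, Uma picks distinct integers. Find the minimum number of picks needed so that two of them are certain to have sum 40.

A set avoiding the sum 40 can contain at most one of each pair {x, 40−x}, plus the 4 elements whose complement lies outside the range or equal to its own complement.
The integers 12, …, 20 (9 of them) are such a set: any two sum to at least 12+13 = 25 and at most 19+20 = 39 < 40.
Pigeonhole: any 10th integer completes one of the 5 pairs, so 10 choices force a sum of 40.

10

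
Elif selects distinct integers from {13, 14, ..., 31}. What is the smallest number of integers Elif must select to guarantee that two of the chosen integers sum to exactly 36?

A set avoiding the sum 36 can contain at most one of each pair {x, 36−x}, plus the 9 elements whose complement lies outside the range or equal to its own complement.
The integers 18, …, 31 (14 of them) are such a set: any two sum to at least 18+19 = 37 > 36.
Any 15th integer completes one of the 5 pairs, so 15 choices force a sum of 36.

15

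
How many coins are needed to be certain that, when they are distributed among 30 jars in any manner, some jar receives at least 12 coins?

331

With 330 coins one could put exactly 11 in each of the 30 jars, and no jar would reach 12.
By the pigeonhole principle, one more coin must land in a jar that already has 11, giving it 12.
So 30 × 11 + 1 = 331 coins are required.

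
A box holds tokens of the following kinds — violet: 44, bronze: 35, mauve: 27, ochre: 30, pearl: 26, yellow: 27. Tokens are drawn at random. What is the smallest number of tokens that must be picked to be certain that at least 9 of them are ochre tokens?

168

In the worst case for collecting ochre tokens, every non-ochre token comes out first.
There are 44 + 35 + 27 + 26 + 27 = 159 non-ochre tokens altogether.
After those, each further token must be ochre, so 159 + 9 = 168 draws guarantee 9 ochre tokens.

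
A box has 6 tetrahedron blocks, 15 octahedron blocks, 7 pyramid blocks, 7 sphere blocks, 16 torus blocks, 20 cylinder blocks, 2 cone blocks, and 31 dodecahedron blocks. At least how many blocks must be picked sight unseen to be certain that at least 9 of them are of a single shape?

55

The 8 shapes are the holes; the blocks drawn are the pigeons.
To avoid 9 of any one shape, the worst case takes at most 8 of each shape, or every block of a shape that has fewer than 8.
That gives 6 + 8 + 7 + 7 + 8 + 8 + 2 + 8 = 54 blocks with no shape reaching 9.
The next block forces some shape to 9, so 54 + 1 = 55.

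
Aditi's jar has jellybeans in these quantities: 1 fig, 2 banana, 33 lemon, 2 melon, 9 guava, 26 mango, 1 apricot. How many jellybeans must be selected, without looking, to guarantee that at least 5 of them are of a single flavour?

19

By the pigeonhole principle, the 7 flavours are the holes; the jellybeans drawn are the pigeons.
To avoid 5 of any one flavour, the worst case takes at most 4 of each flavour, or every jellybean of a flavour that has fewer than 4.
That gives 1 + 2 + 4 + 2 + 4 + 4 + 1 = 18 jellybeans with no flavour reaching 5.
The next jellybean forces some flavour to 5, so 18 + 1 = 19.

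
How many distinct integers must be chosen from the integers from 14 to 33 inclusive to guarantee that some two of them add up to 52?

Group the elements by complementary pair {x, 52−x}: {19,33}, {20,32}, {21,31}, …, giving 7 two-element pairs, the single value 26 (it cannot pair with itself since the integers are distinct), and 5 integers whose partner 52−x falls outside [14,33].
By the pigeonhole principle, treating each of those 13 groups as a pigeonhole, one can pick one integer per group — 13 integers — with no two summing to 52.
The 14th integer lands in an occupied pair, forcing a sum of 52.

14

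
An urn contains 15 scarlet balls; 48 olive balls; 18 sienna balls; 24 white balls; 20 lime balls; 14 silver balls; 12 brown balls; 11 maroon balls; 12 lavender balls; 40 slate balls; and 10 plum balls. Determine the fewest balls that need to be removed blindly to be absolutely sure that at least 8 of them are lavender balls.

220

In the worst case for collecting lavender balls, every non-lavender ball comes out first.
There are 15 + 48 + 18 + 24 + 20 + 14 + 12 + 11 + 40 + 10 = 212 non-lavender balls altogether.
After those, each further ball must be lavender, so 212 + 8 = 220 draws guarantee 8 lavender balls.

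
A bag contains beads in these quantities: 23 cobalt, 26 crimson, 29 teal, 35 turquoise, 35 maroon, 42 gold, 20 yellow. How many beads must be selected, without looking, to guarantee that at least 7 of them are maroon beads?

182

In the worst case for collecting maroon beads, every non-maroon bead comes out first.
There are 23 + 26 + 29 + 35 + 42 + 20 = 175 non-maroon beads altogether.
After those, each further bead must be maroon, so 175 + 7 = 182 draws guarantee 7 maroon beads.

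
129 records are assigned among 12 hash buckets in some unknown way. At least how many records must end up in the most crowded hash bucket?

The 12 hash buckets are the holes and the 129 records are the pigeons.
If every hash bucket held at most 10 records, the total would be at most 12 × 10 = 120, which is less than 129.
So some hash bucket holds at least ⌈129/12⌉ = 11 records.

11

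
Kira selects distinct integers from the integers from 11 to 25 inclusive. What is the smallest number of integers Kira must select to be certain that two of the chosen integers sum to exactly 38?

10

A set avoiding the sum 38 can contain at most one of each pair {x, 38−x}, plus the 3 elements whose complement lies outside the range or equal to its own complement.
The integers 11, …, 19 (9 of them) are such a set: any two sum to at least 11+12 = 23 and at most 18+19 = 37 < 38.
Any 10th integer completes one of the 6 pairs, so 10 choices force a sum of 38.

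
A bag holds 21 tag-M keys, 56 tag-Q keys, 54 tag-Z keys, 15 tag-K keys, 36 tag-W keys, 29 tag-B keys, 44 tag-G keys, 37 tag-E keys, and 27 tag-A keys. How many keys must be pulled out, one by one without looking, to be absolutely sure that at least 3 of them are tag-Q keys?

In the worst case for collecting tag-Q keys, every non-tag-Q key comes out first.
There are 21 + 54 + 15 + 36 + 29 + 44 + 37 + 27 = 263 non-tag-Q keys altogether.
After those, each further key must be tag-Q, so 263 + 3 = 266 draws guarantee 3 tag-Q keys.

266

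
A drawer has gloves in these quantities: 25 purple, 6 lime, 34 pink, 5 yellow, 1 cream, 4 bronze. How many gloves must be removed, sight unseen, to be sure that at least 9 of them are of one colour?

An adversary could hand out at most 8 gloves per colour (4 colours run out sooner): 8 + 6 + 8 + 5 + 1 + 4 = 32 gloves and still no colour has 9.
By pigeonhole, one more glove lands in a colour already at 8, so 33 draws are enough and 32 are not.

33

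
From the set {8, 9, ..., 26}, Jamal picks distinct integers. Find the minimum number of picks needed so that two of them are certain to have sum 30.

Two chosen integers sum to 30 exactly when both halves of some pair {x, 30−x} with 8 ≤ x ≤ 30−x ≤ 22 are chosen — 7 such pairs.
The remaining 5 elements (those with no distinct partner in range) can never complete a 30-sum, so the worst case takes all of them and one from each pair: 5 + 7 = 12.
Pigeonhole: the 13th integer has to be the second member of some pair, so 12 + 1 = 13.

13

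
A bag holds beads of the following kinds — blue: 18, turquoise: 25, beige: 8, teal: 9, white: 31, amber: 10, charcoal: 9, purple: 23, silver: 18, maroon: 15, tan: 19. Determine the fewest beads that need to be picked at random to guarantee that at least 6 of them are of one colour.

By the pigeonhole principle, put each drawn bead into a box by colour. The largest draw with every box below 6 takes min(count, 5) from each colour.
Σ min(cᵢ, 5) = 5 + 5 + 5 + 5 + 5 + 5 + 5 + 5 + 5 + 5 + 5 = 55.
Draw number 55 + 1 = 56 must push one box to 6.

56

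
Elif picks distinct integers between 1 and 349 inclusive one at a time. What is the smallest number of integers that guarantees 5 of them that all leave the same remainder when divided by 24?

Pigeonhole: the 24 residue classes mod 24 are the pigeonholes.
With 96 integers one could put 4 in each residue class and have no class reach 5.
The 97th integer pushes some class to 5, so 24·4 + 1 = 97.

97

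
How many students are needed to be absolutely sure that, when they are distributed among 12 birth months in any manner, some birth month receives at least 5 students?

With 48 students one could put exactly 4 in each of the 12 birth months, and no birth month would reach 5.
By pigeonhole, one more student must land in a birth month that already has 4, giving it 5.
So 12 × 4 + 1 = 49 students are required.

49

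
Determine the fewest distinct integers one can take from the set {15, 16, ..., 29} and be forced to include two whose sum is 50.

12

Two chosen integers sum to 50 exactly when both halves of some pair {x, 50−x} with 21 ≤ x ≤ 50−x ≤ 29 are chosen — 4 such pairs.
The remaining 7 elements (those with no distinct partner in range) can never complete a 50-sum, so the worst case takes all of them and one from each pair: 7 + 4 = 11.
The 12th integer has to be the second member of some pair, so 11 + 1 = 12.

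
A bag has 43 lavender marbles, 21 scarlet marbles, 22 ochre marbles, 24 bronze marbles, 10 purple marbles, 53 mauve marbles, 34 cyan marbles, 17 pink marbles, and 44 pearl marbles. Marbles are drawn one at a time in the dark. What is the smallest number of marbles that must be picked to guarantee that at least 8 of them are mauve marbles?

In the worst case for collecting mauve marbles, every non-mauve marble comes out first.
There are 43 + 21 + 22 + 24 + 10 + 34 + 17 + 44 = 215 non-mauve marbles altogether.
After those, each further marble must be mauve, so 215 + 8 = 223 draws guarantee 8 mauve marbles.

223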